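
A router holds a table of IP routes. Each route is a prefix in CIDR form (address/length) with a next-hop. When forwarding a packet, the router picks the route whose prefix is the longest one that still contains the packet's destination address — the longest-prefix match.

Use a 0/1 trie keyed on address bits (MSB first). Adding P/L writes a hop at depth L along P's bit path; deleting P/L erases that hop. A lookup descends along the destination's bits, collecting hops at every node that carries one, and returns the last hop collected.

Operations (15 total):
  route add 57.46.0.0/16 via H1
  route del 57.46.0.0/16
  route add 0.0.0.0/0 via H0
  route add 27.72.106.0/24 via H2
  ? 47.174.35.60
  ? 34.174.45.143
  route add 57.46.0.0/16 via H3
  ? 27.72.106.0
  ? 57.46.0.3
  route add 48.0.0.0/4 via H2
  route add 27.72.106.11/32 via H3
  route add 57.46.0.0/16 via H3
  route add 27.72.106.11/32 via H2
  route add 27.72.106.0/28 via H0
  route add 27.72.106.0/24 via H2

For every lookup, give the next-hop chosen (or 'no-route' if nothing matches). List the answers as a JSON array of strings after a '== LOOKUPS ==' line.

Apply in order:
  + 57.46.0.0/16 (H1) depth=16
  - 57.46.0.0/16 clear@16
  + 0.0.0.0/0 (H0) depth=0
  + 27.72.106.0/24 (H2) depth=24
  lookup 47.174.35.60: bits 001 walk d0:H0→d1:-→d2:-→d3:- -> H0
  lookup 34.174.45.143: bits 001 walk d0:H0→d1:-→d2:-→d3:- -> H0
  + 57.46.0.0/16 (H3) depth=16
  lookup 27.72.106.0: bits 000110110100100001101010 walk d0:H0→d1:-→d2:-→d3:-→d4:-→d5:-→d6:-→d7:-→d8:-→d9:-→d10:-→d11:-→d12:-→d13:-→d14:-→d15:-→d16:-→d17:-→d18:-→d19:-→d20:-→d21:-→d22:-→d23:-→d24:H2 -> H2
  lookup 57.46.0.3: bits 0011100100101110 walk d0:H0→d1:-→d2:-→d3:-→d4:-→d5:-→d6:-→d7:-→d8:-→d9:-→d10:-→d11:-→d12:-→d13:-→d14:-→d15:-→d16:H3 -> H3
  + 48.0.0.0/4 (H2) depth=4
  + 27.72.106.11/32 (H3) depth=32
  + 57.46.0.0/16 (H3) depth=16
  + 27.72.106.11/32 (H2) depth=32
  + 27.72.106.0/28 (H0) depth=28
  + 27.72.106.0/24 (H2) depth=24

== LOOKUPS ==
["H0","H0","H2","H3"]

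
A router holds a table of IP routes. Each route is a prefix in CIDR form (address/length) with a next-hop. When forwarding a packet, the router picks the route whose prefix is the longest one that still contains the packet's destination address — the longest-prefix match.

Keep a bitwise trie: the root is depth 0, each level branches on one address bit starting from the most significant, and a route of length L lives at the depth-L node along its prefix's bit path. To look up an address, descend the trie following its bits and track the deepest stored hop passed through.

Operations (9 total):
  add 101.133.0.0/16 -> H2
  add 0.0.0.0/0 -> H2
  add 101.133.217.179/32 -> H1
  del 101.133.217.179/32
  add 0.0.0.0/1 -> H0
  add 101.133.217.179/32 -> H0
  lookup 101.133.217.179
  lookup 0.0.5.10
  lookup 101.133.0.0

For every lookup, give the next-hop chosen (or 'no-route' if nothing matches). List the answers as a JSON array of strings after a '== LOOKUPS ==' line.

Trace:
  add 101.133.0.0/16 -> H2 at depth 16
  add 0.0.0.0/0 -> H2 at depth 0
  add 101.133.217.179/32 -> H1 at depth 32
  del 101.133.217.179/32 (clear depth 32)
  add 0.0.0.0/1 -> H0 at depth 1
  add 101.133.217.179/32 -> H0 at depth 32
  Q 101.133.217.179: descend 01100101100001011101100110110011 ; hops seen [H2,H0,H2,H0] ; pick H0
  Q 0.0.5.10: descend 0 ; hops seen [H2,H0] ; pick H0
  Q 101.133.0.0: descend 0110010110000101 ; hops seen [H2,H0,H2] ; pick H2

== LOOKUPS ==
["H0","H0","H2"]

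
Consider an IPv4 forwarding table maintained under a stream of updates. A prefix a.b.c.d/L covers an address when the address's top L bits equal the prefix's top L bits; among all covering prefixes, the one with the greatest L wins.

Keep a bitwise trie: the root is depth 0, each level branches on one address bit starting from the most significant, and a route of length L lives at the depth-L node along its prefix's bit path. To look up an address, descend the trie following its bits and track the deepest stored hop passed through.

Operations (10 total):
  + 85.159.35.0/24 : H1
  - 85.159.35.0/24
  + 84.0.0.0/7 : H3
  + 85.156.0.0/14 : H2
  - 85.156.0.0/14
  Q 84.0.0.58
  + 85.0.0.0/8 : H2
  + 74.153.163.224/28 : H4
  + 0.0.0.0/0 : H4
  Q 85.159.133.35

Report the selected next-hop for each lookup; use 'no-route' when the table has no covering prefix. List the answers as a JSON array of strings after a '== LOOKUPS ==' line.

Apply in order:
  add 85.159.35.0/24 -> H1 at depth 24
  del 85.159.35.0/24 (clear depth 24)
  add 84.0.0.0/7 -> H3 at depth 7
  add 85.156.0.0/14 -> H2 at depth 14
  del 85.156.0.0/14 (clear depth 14)
  Q 84.0.0.58: descend 0101010 ; hops seen [H3] ; pick H3
  add 85.0.0.0/8 -> H2 at depth 8
  add 74.153.163.224/28 -> H4 at depth 28
  add 0.0.0.0/0 -> H4 at depth 0
  Q 85.159.133.35: descend 0101010110011111 ; hops seen [H4,H3,H2] ; pick H2

== LOOKUPS ==
["H3","H2"]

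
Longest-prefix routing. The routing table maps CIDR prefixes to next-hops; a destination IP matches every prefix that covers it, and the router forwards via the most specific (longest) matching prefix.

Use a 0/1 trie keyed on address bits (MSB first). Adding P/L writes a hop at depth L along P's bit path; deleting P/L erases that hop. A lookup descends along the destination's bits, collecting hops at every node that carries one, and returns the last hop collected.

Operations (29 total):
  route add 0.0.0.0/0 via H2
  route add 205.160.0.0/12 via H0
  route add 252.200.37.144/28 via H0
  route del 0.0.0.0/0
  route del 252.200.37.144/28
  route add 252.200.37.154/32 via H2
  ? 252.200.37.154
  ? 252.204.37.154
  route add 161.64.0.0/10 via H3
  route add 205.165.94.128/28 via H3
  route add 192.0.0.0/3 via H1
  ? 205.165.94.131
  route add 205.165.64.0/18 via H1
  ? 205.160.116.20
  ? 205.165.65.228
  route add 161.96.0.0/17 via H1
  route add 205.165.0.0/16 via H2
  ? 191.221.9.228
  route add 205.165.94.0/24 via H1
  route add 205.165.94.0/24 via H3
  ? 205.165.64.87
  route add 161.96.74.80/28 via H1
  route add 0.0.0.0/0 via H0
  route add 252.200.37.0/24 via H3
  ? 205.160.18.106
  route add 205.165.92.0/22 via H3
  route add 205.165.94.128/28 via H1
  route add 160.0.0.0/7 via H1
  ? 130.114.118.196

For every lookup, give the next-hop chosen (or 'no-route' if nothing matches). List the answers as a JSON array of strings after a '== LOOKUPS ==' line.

Process each operation:
  add 0.0.0.0/0 -> H2 at depth 0
  add 205.160.0.0/12 -> H0 at depth 12
  add 252.200.37.144/28 -> H0 at depth 28
  - 0.0.0.0/0 clear@0
  - 252.200.37.144/28 clear@28
  add 252.200.37.154/32 -> H2 at depth 32
  Q 252.200.37.154: descend 11111100110010000010010110011010 ; hops seen [H2] ; pick H2
  Q 252.204.37.154: descend 1111110011001 ; hops seen [∅] ; pick no-route
  add 161.64.0.0/10 -> H3 at depth 10
  add 205.165.94.128/28 -> H3 at depth 28
  add 192.0.0.0/3 -> H1 at depth 3
  Q 205.165.94.131: descend 1100110110100101010111101000 ; hops seen [H1,H0,H3] ; pick H3
  add 205.165.64.0/18 -> H1 at depth 18
  Q 205.160.116.20: descend 1100110110100 ; hops seen [H1,H0] ; pick H0
  Q 205.165.65.228: descend 1100110110100101010 ; hops seen [H1,H0,H1] ; pick H1
  add 161.96.0.0/17 -> H1 at depth 17
  add 205.165.0.0/16 -> H2 at depth 16
  Q 191.221.9.228: descend 101 ; hops seen [∅] ; pick no-route
  add 205.165.94.0/24 -> H1 at depth 24
  add 205.165.94.0/24 -> H3 at depth 24
  Q 205.165.64.87: descend 1100110110100101010 ; hops seen [H1,H0,H2,H1] ; pick H1
  add 161.96.74.80/28 -> H1 at depth 28
  add 0.0.0.0/0 -> H0 at depth 0
  add 252.200.37.0/24 -> H3 at depth 24
  Q 205.160.18.106: descend 1100110110100 ; hops seen [H0,H1,H0] ; pick H0
  add 205.165.92.0/22 -> H3 at depth 22
  add 205.165.94.128/28 -> H1 at depth 28
  add 160.0.0.0/7 -> H1 at depth 7
  Q 130.114.118.196: descend 10 ; hops seen [H0] ; pick H0

== LOOKUPS ==
["H2","no-route","H3","H0","H1","no-route","H1","H0","H0"]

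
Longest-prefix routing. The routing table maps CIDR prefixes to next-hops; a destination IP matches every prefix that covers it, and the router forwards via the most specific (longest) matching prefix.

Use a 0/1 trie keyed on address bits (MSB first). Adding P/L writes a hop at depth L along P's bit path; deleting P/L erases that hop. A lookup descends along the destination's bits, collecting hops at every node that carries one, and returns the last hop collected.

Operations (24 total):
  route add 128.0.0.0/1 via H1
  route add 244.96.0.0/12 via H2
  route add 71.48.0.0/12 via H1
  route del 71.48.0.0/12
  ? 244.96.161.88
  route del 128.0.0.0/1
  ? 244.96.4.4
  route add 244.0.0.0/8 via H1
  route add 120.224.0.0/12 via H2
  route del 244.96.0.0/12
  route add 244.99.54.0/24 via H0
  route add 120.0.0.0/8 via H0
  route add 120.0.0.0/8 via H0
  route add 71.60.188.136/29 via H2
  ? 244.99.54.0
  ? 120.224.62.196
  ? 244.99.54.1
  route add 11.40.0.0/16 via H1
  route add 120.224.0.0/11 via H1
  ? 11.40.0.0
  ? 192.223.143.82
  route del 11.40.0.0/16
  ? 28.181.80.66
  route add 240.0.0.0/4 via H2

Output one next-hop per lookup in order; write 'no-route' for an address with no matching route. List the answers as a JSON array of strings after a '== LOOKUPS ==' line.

Process each operation:
  add 128.0.0.0/1 -> H1 at depth 1
  add 244.96.0.0/12 -> H2 at depth 12
  add 71.48.0.0/12 -> H1 at depth 12
  del 71.48.0.0/12 (clear depth 12)
  Q 244.96.161.88: descend 111101000110 ; hops seen [H1,H2] ; pick H2
  del 128.0.0.0/1 (clear depth 1)
  Q 244.96.4.4: descend 111101000110 ; hops seen [H2] ; pick H2
  add 244.0.0.0/8 -> H1 at depth 8
  add 120.224.0.0/12 -> H2 at depth 12
  del 244.96.0.0/12 (clear depth 12)
  add 244.99.54.0/24 -> H0 at depth 24
  add 120.0.0.0/8 -> H0 at depth 8
  add 120.0.0.0/8 -> H0 at depth 8
  add 71.60.188.136/29 -> H2 at depth 29
  Q 244.99.54.0: descend 111101000110001100110110 ; hops seen [H1,H0] ; pick H0
  Q 120.224.62.196: descend 011110001110 ; hops seen [H0,H2] ; pick H2
  Q 244.99.54.1: descend 111101000110001100110110 ; hops seen [H1,H0] ; pick H0
  add 11.40.0.0/16 -> H1 at depth 16
  add 120.224.0.0/11 -> H1 at depth 11
  Q 11.40.0.0: descend 0000101100101000 ; hops seen [H1] ; pick H1
  Q 192.223.143.82: descend 11 ; hops seen [∅] ; pick no-route
  del 11.40.0.0/16 (clear depth 16)
  Q 28.181.80.66: descend 000 ; hops seen [∅] ; pick no-route
  add 240.0.0.0/4 -> H2 at depth 4

== LOOKUPS ==
["H2","H2","H0","H2","H0","H1","no-route","no-route"]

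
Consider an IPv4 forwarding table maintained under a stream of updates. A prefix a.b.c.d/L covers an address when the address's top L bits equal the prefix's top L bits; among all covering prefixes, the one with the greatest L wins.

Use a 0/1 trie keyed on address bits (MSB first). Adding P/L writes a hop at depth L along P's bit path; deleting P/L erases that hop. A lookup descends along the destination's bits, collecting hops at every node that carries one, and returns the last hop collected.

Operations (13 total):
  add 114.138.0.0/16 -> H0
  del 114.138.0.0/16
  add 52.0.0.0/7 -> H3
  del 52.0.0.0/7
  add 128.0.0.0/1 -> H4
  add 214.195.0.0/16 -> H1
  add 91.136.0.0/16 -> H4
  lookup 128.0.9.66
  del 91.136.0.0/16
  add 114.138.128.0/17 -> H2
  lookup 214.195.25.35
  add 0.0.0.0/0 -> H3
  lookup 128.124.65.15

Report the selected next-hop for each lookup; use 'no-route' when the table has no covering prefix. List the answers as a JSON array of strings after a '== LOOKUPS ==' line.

Apply in order:
  + 114.138.0.0/16 (H0) depth=16
  - 114.138.0.0/16 clear@16
  + 52.0.0.0/7 (H3) depth=7
  - 52.0.0.0/7 clear@7
  + 128.0.0.0/1 (H4) depth=1
  + 214.195.0.0/16 (H1) depth=16
  + 91.136.0.0/16 (H4) depth=16
  Q 128.0.9.66: descend 1 ; hops seen [H4] ; pick H4
  - 91.136.0.0/16 clear@16
  + 114.138.128.0/17 (H2) depth=17
  Q 214.195.25.35: descend 1101011011000011 ; hops seen [H4,H1] ; pick H1
  + 0.0.0.0/0 (H3) depth=0
  Q 128.124.65.15: descend 1 ; hops seen [H3,H4] ; pick H4

== LOOKUPS ==
["H4","H1","H4"]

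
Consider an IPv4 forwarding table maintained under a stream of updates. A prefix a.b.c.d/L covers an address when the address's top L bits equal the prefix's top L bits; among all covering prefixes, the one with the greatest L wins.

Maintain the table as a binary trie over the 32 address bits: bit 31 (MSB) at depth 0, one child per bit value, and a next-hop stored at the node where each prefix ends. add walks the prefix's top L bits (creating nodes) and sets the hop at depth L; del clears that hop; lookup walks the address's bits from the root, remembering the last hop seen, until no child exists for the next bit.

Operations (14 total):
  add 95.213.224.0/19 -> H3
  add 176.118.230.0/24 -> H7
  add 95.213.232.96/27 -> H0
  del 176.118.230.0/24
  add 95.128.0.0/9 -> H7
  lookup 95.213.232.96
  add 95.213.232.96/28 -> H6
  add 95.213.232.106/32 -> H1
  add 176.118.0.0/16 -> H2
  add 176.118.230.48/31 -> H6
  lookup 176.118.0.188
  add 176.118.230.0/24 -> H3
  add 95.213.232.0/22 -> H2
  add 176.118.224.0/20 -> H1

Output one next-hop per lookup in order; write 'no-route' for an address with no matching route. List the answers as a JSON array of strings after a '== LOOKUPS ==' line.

Process each operation:
  + 95.213.224.0/19 (H3) depth=19
  + 176.118.230.0/24 (H7) depth=24
  + 95.213.232.96/27 (H0) depth=27
  - 176.118.230.0/24 clear@24
  + 95.128.0.0/9 (H7) depth=9
  ? 95.213.232.96  path d0:-→d1:-→d2:-→d3:-→d4:-→d5:-→d6:-→d7:-→d8:-→d9:H7→d10:-→d11:-→d12:-→d13:-→d14:-→d15:-→d16:-→d17:-→d18:-→d19:H3→d20:-→d21:-→d22:-→d23:-→d24:-→d25:-→d26:-→d27:H0  best=H0
  + 95.213.232.96/28 (H6) depth=28
  + 95.213.232.106/32 (H1) depth=32
  + 176.118.0.0/16 (H2) depth=16
  + 176.118.230.48/31 (H6) depth=31
  ? 176.118.0.188  path d0:-→d1:-→d2:-→d3:-→d4:-→d5:-→d6:-→d7:-→d8:-→d9:-→d10:-→d11:-→d12:-→d13:-→d14:-→d15:-→d16:H2  best=H2
  + 176.118.230.0/24 (H3) depth=24
  + 95.213.232.0/22 (H2) depth=22
  + 176.118.224.0/20 (H1) depth=20

== LOOKUPS ==
["H0","H2"]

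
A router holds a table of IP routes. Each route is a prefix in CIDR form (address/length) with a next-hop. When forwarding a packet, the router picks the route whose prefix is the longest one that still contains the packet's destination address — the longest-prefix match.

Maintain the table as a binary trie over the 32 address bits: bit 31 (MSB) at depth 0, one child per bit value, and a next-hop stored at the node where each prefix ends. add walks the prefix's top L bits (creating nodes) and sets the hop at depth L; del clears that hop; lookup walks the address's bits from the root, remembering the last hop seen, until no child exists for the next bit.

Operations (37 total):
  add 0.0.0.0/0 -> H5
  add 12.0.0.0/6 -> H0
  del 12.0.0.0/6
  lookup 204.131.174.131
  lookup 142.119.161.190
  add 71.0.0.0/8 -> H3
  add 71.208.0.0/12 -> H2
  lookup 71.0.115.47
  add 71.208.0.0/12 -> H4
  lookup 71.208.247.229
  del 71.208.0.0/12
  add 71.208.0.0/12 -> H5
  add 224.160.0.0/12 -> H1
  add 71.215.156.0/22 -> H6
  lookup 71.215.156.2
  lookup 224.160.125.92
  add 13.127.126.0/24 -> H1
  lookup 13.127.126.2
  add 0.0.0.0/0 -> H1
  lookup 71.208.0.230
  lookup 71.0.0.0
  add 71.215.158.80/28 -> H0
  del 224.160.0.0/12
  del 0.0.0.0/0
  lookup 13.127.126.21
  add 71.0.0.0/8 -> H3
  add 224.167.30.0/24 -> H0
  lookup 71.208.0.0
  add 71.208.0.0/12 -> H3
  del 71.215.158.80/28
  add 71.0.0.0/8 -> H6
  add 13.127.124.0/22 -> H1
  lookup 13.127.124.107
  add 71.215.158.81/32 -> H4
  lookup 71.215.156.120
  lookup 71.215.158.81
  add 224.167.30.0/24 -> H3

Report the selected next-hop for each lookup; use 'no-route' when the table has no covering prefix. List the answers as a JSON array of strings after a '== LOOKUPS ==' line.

Process each operation:
  add 0.0.0.0/0 -> H5 at depth 0
  add 12.0.0.0/6 -> H0 at depth 6
  del 12.0.0.0/6 (clear depth 6)
  lookup 204.131.174.131: bits ε walk d0:H5 -> H5
  lookup 142.119.161.190: bits ε walk d0:H5 -> H5
  add 71.0.0.0/8 -> H3 at depth 8
  add 71.208.0.0/12 -> H2 at depth 12
  lookup 71.0.115.47: bits 01000111 walk d0:H5→d1:-→d2:-→d3:-→d4:-→d5:-→d6:-→d7:-→d8:H3 -> H3
  add 71.208.0.0/12 -> H4 at depth 12
  lookup 71.208.247.229: bits 010001111101 walk d0:H5→d1:-→d2:-→d3:-→d4:-→d5:-→d6:-→d7:-→d8:H3→d9:-→d10:-→d11:-→d12:H4 -> H4
  del 71.208.0.0/12 (clear depth 12)
  add 71.208.0.0/12 -> H5 at depth 12
  add 224.160.0.0/12 -> H1 at depth 12
  add 71.215.156.0/22 -> H6 at depth 22
  lookup 71.215.156.2: bits 0100011111010111100111 walk d0:H5→d1:-→d2:-→d3:-→d4:-→d5:-→d6:-→d7:-→d8:H3→d9:-→d10:-→d11:-→d12:H5→d13:-→d14:-→d15:-→d16:-→d17:-→d18:-→d19:-→d20:-→d21:-→d22:H6 -> H6
  lookup 224.160.125.92: bits 111000001010 walk d0:H5→d1:-→d2:-→d3:-→d4:-→d5:-→d6:-→d7:-→d8:-→d9:-→d10:-→d11:-→d12:H1 -> H1
  add 13.127.126.0/24 -> H1 at depth 24
  lookup 13.127.126.2: bits 000011010111111101111110 walk d0:H5→d1:-→d2:-→d3:-→d4:-→d5:-→d6:-→d7:-→d8:-→d9:-→d10:-→d11:-→d12:-→d13:-→d14:-→d15:-→d16:-→d17:-→d18:-→d19:-→d20:-→d21:-→d22:-→d23:-→d24:H1 -> H1
  add 0.0.0.0/0 -> H1 at depth 0
  lookup 71.208.0.230: bits 0100011111010 walk d0:H1→d1:-→d2:-→d3:-→d4:-→d5:-→d6:-→d7:-→d8:H3→d9:-→d10:-→d11:-→d12:H5→d13:- -> H5
  lookup 71.0.0.0: bits 01000111 walk d0:H1→d1:-→d2:-→d3:-→d4:-→d5:-→d6:-→d7:-→d8:H3 -> H3
  add 71.215.158.80/28 -> H0 at depth 28
  del 224.160.0.0/12 (clear depth 12)
  del 0.0.0.0/0 (clear depth 0)
  lookup 13.127.126.21: bits 000011010111111101111110 walk d0:-→d1:-→d2:-→d3:-→d4:-→d5:-→d6:-→d7:-→d8:-→d9:-→d10:-→d11:-→d12:-→d13:-→d14:-→d15:-→d16:-→d17:-→d18:-→d19:-→d20:-→d21:-→d22:-→d23:-→d24:H1 -> H1
  add 71.0.0.0/8 -> H3 at depth 8
  add 224.167.30.0/24 -> H0 at depth 24
  lookup 71.208.0.0: bits 0100011111010 walk d0:-→d1:-→d2:-→d3:-→d4:-→d5:-→d6:-→d7:-→d8:H3→d9:-→d10:-→d11:-→d12:H5→d13:- -> H5
  add 71.208.0.0/12 -> H3 at depth 12
  del 71.215.158.80/28 (clear depth 28)
  add 71.0.0.0/8 -> H6 at depth 8
  add 13.127.124.0/22 -> H1 at depth 22
  lookup 13.127.124.107: bits 0000110101111111011111 walk d0:-→d1:-→d2:-→d3:-→d4:-→d5:-→d6:-→d7:-→d8:-→d9:-→d10:-→d11:-→d12:-→d13:-→d14:-→d15:-→d16:-→d17:-→d18:-→d19:-→d20:-→d21:-→d22:H1 -> H1
  add 71.215.158.81/32 -> H4 at depth 32
  lookup 71.215.156.120: bits 0100011111010111100111 walk d0:-→d1:-→d2:-→d3:-→d4:-→d5:-→d6:-→d7:-→d8:H6→d9:-→d10:-→d11:-→d12:H3→d13:-→d14:-→d15:-→d16:-→d17:-→d18:-→d19:-→d20:-→d21:-→d22:H6 -> H6
  lookup 71.215.158.81: bits 01000111110101111001111001010001 walk d0:-→d1:-→d2:-→d3:-→d4:-→d5:-→d6:-→d7:-→d8:H6→d9:-→d10:-→d11:-→d12:H3→d13:-→d14:-→d15:-→d16:-→d17:-→d18:-→d19:-→d20:-→d21:-→d22:H6→d23:-→d24:-→d25:-→d26:-→d27:-→d28:-→d29:-→d30:-→d31:-→d32:H4 -> H4
  add 224.167.30.0/24 -> H3 at depth 24

== LOOKUPS ==
["H5","H5","H3","H4","H6","H1","H1","H5","H3","H1","H5","H1","H6","H4"]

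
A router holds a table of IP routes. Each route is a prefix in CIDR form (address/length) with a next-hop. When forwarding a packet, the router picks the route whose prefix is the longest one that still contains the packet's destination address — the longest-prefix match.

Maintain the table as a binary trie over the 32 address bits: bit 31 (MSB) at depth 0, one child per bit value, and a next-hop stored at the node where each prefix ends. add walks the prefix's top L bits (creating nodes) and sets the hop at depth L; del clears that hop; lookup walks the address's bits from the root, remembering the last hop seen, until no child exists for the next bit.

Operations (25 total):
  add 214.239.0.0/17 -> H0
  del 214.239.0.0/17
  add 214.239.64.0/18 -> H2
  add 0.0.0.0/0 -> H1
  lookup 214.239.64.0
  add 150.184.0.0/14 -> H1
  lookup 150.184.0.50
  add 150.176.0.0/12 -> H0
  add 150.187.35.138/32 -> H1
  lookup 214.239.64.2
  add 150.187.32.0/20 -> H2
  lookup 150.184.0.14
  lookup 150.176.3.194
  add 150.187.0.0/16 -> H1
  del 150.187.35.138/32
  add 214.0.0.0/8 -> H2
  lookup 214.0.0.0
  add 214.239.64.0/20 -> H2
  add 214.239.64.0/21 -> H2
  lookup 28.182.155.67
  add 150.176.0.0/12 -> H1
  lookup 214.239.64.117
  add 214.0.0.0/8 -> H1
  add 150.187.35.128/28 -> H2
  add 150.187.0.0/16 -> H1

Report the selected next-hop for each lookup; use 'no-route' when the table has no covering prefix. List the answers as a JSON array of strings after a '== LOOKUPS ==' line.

Apply in order:
  + 214.239.0.0/17 (H0) depth=17
  del 214.239.0.0/17 (clear depth 17)
  + 214.239.64.0/18 (H2) depth=18
  + 0.0.0.0/0 (H1) depth=0
  ? 214.239.64.0  path d0:H1→d1:-→d2:-→d3:-→d4:-→d5:-→d6:-→d7:-→d8:-→d9:-→d10:-→d11:-→d12:-→d13:-→d14:-→d15:-→d16:-→d17:-→d18:H2  best=H2
  + 150.184.0.0/14 (H1) depth=14
  ? 150.184.0.50  path d0:H1→d1:-→d2:-→d3:-→d4:-→d5:-→d6:-→d7:-→d8:-→d9:-→d10:-→d11:-→d12:-→d13:-→d14:H1  best=H1
  + 150.176.0.0/12 (H0) depth=12
  + 150.187.35.138/32 (H1) depth=32
  ? 214.239.64.2  path d0:H1→d1:-→d2:-→d3:-→d4:-→d5:-→d6:-→d7:-→d8:-→d9:-→d10:-→d11:-→d12:-→d13:-→d14:-→d15:-→d16:-→d17:-→d18:H2  best=H2
  + 150.187.32.0/20 (H2) depth=20
  ? 150.184.0.14  path d0:H1→d1:-→d2:-→d3:-→d4:-→d5:-→d6:-→d7:-→d8:-→d9:-→d10:-→d11:-→d12:H0→d13:-→d14:H1  best=H1
  ? 150.176.3.194  path d0:H1→d1:-→d2:-→d3:-→d4:-→d5:-→d6:-→d7:-→d8:-→d9:-→d10:-→d11:-→d12:H0  best=H0
  + 150.187.0.0/16 (H1) depth=16
  del 150.187.35.138/32 (clear depth 32)
  + 214.0.0.0/8 (H2) depth=8
  ? 214.0.0.0  path d0:H1→d1:-→d2:-→d3:-→d4:-→d5:-→d6:-→d7:-→d8:H2  best=H2
  + 214.239.64.0/20 (H2) depth=20
  + 214.239.64.0/21 (H2) depth=21
  ? 28.182.155.67  path d0:H1  best=H1
  + 150.176.0.0/12 (H1) depth=12
  ? 214.239.64.117  path d0:H1→d1:-→d2:-→d3:-→d4:-→d5:-→d6:-→d7:-→d8:H2→d9:-→d10:-→d11:-→d12:-→d13:-→d14:-→d15:-→d16:-→d17:-→d18:H2→d19:-→d20:H2→d21:H2  best=H2
  + 214.0.0.0/8 (H1) depth=8
  + 150.187.35.128/28 (H2) depth=28
  + 150.187.0.0/16 (H1) depth=16

== LOOKUPS ==
["H2","H1","H2","H1","H0","H2","H1","H2"]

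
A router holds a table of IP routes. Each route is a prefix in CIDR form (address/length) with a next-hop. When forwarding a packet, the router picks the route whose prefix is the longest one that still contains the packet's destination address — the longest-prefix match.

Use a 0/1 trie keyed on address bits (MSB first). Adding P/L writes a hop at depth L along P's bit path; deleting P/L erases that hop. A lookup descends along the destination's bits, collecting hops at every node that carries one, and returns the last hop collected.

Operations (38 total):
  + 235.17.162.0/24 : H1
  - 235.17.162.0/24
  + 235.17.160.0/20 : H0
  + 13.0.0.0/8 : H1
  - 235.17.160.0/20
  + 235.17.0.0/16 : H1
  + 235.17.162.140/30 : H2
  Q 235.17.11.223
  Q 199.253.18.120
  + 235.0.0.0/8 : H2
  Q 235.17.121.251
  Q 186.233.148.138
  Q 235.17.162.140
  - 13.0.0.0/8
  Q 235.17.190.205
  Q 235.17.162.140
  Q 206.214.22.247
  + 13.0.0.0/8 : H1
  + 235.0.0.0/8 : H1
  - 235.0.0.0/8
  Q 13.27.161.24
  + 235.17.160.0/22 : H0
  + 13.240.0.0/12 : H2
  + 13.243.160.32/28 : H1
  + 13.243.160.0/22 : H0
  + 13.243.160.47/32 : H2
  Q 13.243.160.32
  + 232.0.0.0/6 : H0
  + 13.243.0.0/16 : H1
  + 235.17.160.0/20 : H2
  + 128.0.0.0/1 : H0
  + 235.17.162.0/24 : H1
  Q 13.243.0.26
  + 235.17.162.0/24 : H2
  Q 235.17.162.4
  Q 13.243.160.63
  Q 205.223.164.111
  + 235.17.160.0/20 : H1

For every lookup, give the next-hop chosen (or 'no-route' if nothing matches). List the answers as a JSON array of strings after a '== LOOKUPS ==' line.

Process each operation:
  add 235.17.162.0/24 -> H1 at depth 24
  - 235.17.162.0/24 clear@24
  add 235.17.160.0/20 -> H0 at depth 20
  add 13.0.0.0/8 -> H1 at depth 8
  - 235.17.160.0/20 clear@20
  add 235.17.0.0/16 -> H1 at depth 16
  add 235.17.162.140/30 -> H2 at depth 30
  lookup 235.17.11.223: bits 1110101100010001 walk d0:-→d1:-→d2:-→d3:-→d4:-→d5:-→d6:-→d7:-→d8:-→d9:-→d10:-→d11:-→d12:-→d13:-→d14:-→d15:-→d16:H1 -> H1
  lookup 199.253.18.120: bits 11 walk d0:-→d1:-→d2:- -> no-route
  add 235.0.0.0/8 -> H2 at depth 8
  lookup 235.17.121.251: bits 1110101100010001 walk d0:-→d1:-→d2:-→d3:-→d4:-→d5:-→d6:-→d7:-→d8:H2→d9:-→d10:-→d11:-→d12:-→d13:-→d14:-→d15:-→d16:H1 -> H1
  lookup 186.233.148.138: bits 1 walk d0:-→d1:- -> no-route
  lookup 235.17.162.140: bits 111010110001000110100010100011 walk d0:-→d1:-→d2:-→d3:-→d4:-→d5:-→d6:-→d7:-→d8:H2→d9:-→d10:-→d11:-→d12:-→d13:-→d14:-→d15:-→d16:H1→d17:-→d18:-→d19:-→d20:-→d21:-→d22:-→d23:-→d24:-→d25:-→d26:-→d27:-→d28:-→d29:-→d30:H2 -> H2
  - 13.0.0.0/8 clear@8
  lookup 235.17.190.205: bits 1110101100010001101 walk d0:-→d1:-→d2:-→d3:-→d4:-→d5:-→d6:-→d7:-→d8:H2→d9:-→d10:-→d11:-→d12:-→d13:-→d14:-→d15:-→d16:H1→d17:-→d18:-→d19:- -> H1
  lookup 235.17.162.140: bits 111010110001000110100010100011 walk d0:-→d1:-→d2:-→d3:-→d4:-→d5:-→d6:-→d7:-→d8:H2→d9:-→d10:-→d11:-→d12:-→d13:-→d14:-→d15:-→d16:H1→d17:-→d18:-→d19:-→d20:-→d21:-→d22:-→d23:-→d24:-→d25:-→d26:-→d27:-→d28:-→d29:-→d30:H2 -> H2
  lookup 206.214.22.247: bits 11 walk d0:-→d1:-→d2:- -> no-route
  add 13.0.0.0/8 -> H1 at depth 8
  add 235.0.0.0/8 -> H1 at depth 8
  - 235.0.0.0/8 clear@8
  lookup 13.27.161.24: bits 00001101 walk d0:-→d1:-→d2:-→d3:-→d4:-→d5:-→d6:-→d7:-→d8:H1 -> H1
  add 235.17.160.0/22 -> H0 at depth 22
  add 13.240.0.0/12 -> H2 at depth 12
  add 13.243.160.32/28 -> H1 at depth 28
  add 13.243.160.0/22 -> H0 at depth 22
  add 13.243.160.47/32 -> H2 at depth 32
  lookup 13.243.160.32: bits 0000110111110011101000000010 walk d0:-→d1:-→d2:-→d3:-→d4:-→d5:-→d6:-→d7:-→d8:H1→d9:-→d10:-→d11:-→d12:H2→d13:-→d14:-→d15:-→d16:-→d17:-→d18:-→d19:-→d20:-→d21:-→d22:H0→d23:-→d24:-→d25:-→d26:-→d27:-→d28:H1 -> H1
  add 232.0.0.0/6 -> H0 at depth 6
  add 13.243.0.0/16 -> H1 at depth 16
  add 235.17.160.0/20 -> H2 at depth 20
  add 128.0.0.0/1 -> H0 at depth 1
  add 235.17.162.0/24 -> H1 at depth 24
  lookup 13.243.0.26: bits 0000110111110011 walk d0:-→d1:-→d2:-→d3:-→d4:-→d5:-→d6:-→d7:-→d8:H1→d9:-→d10:-→d11:-→d12:H2→d13:-→d14:-→d15:-→d16:H1 -> H1
  add 235.17.162.0/24 -> H2 at depth 24
  lookup 235.17.162.4: bits 111010110001000110100010 walk d0:-→d1:H0→d2:-→d3:-→d4:-→d5:-→d6:H0→d7:-→d8:-→d9:-→d10:-→d11:-→d12:-→d13:-→d14:-→d15:-→d16:H1→d17:-→d18:-→d19:-→d20:H2→d21:-→d22:H0→d23:-→d24:H2 -> H2
  lookup 13.243.160.63: bits 000011011111001110100000001 walk d0:-→d1:-→d2:-→d3:-→d4:-→d5:-→d6:-→d7:-→d8:H1→d9:-→d10:-→d11:-→d12:H2→d13:-→d14:-→d15:-→d16:H1→d17:-→d18:-→d19:-→d20:-→d21:-→d22:H0→d23:-→d24:-→d25:-→d26:-→d27:- -> H0
  lookup 205.223.164.111: bits 11 walk d0:-→d1:H0→d2:- -> H0
  add 235.17.160.0/20 -> H1 at depth 20

== LOOKUPS ==
["H1","no-route","H1","no-route","H2","H1","H2","no-route","H1","H1","H1","H2","H0","H0"]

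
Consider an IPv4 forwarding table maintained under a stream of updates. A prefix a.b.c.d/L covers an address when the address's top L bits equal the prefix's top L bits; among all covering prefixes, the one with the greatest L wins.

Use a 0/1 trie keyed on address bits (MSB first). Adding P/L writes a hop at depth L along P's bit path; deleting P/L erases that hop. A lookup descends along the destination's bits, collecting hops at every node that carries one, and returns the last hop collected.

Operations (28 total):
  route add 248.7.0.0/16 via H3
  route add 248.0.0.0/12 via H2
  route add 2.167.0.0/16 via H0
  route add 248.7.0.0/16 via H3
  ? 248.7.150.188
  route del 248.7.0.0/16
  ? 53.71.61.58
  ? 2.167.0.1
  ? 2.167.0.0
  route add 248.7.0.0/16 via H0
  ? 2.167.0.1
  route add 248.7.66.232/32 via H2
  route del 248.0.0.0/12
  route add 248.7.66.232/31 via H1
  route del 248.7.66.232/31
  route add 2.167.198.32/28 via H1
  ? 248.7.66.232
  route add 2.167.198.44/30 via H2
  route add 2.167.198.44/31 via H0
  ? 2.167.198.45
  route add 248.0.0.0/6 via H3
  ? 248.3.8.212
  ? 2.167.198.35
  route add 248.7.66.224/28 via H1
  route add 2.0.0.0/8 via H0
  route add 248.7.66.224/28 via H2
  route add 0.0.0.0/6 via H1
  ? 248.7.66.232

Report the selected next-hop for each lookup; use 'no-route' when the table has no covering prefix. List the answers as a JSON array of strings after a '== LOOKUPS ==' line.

Apply in order:
  add 248.7.0.0/16 -> H3 at depth 16
  add 248.0.0.0/12 -> H2 at depth 12
  add 2.167.0.0/16 -> H0 at depth 16
  add 248.7.0.0/16 -> H3 at depth 16
  ? 248.7.150.188  path d0:-→d1:-→d2:-→d3:-→d4:-→d5:-→d6:-→d7:-→d8:-→d9:-→d10:-→d11:-→d12:H2→d13:-→d14:-→d15:-→d16:H3  best=H3
  del 248.7.0.0/16 (clear depth 16)
  ? 53.71.61.58  path d0:-→d1:-→d2:-  best=no-route
  ? 2.167.0.1  path d0:-→d1:-→d2:-→d3:-→d4:-→d5:-→d6:-→d7:-→d8:-→d9:-→d10:-→d11:-→d12:-→d13:-→d14:-→d15:-→d16:H0  best=H0
  ? 2.167.0.0  path d0:-→d1:-→d2:-→d3:-→d4:-→d5:-→d6:-→d7:-→d8:-→d9:-→d10:-→d11:-→d12:-→d13:-→d14:-→d15:-→d16:H0  best=H0
  add 248.7.0.0/16 -> H0 at depth 16
  ? 2.167.0.1  path d0:-→d1:-→d2:-→d3:-→d4:-→d5:-→d6:-→d7:-→d8:-→d9:-→d10:-→d11:-→d12:-→d13:-→d14:-→d15:-→d16:H0  best=H0
  add 248.7.66.232/32 -> H2 at depth 32
  del 248.0.0.0/12 (clear depth 12)
  add 248.7.66.232/31 -> H1 at depth 31
  del 248.7.66.232/31 (clear depth 31)
  add 2.167.198.32/28 -> H1 at depth 28
  ? 248.7.66.232  path d0:-→d1:-→d2:-→d3:-→d4:-→d5:-→d6:-→d7:-→d8:-→d9:-→d10:-→d11:-→d12:-→d13:-→d14:-→d15:-→d16:H0→d17:-→d18:-→d19:-→d20:-→d21:-→d22:-→d23:-→d24:-→d25:-→d26:-→d27:-→d28:-→d29:-→d30:-→d31:-→d32:H2  best=H2
  add 2.167.198.44/30 -> H2 at depth 30
  add 2.167.198.44/31 -> H0 at depth 31
  ? 2.167.198.45  path d0:-→d1:-→d2:-→d3:-→d4:-→d5:-→d6:-→d7:-→d8:-→d9:-→d10:-→d11:-→d12:-→d13:-→d14:-→d15:-→d16:H0→d17:-→d18:-→d19:-→d20:-→d21:-→d22:-→d23:-→d24:-→d25:-→d26:-→d27:-→d28:H1→d29:-→d30:H2→d31:H0  best=H0
  add 248.0.0.0/6 -> H3 at depth 6
  ? 248.3.8.212  path d0:-→d1:-→d2:-→d3:-→d4:-→d5:-→d6:H3→d7:-→d8:-→d9:-→d10:-→d11:-→d12:-→d13:-  best=H3
  ? 2.167.198.35  path d0:-→d1:-→d2:-→d3:-→d4:-→d5:-→d6:-→d7:-→d8:-→d9:-→d10:-→d11:-→d12:-→d13:-→d14:-→d15:-→d16:H0→d17:-→d18:-→d19:-→d20:-→d21:-→d22:-→d23:-→d24:-→d25:-→d26:-→d27:-→d28:H1  best=H1
  add 248.7.66.224/28 -> H1 at depth 28
  add 2.0.0.0/8 -> H0 at depth 8
  add 248.7.66.224/28 -> H2 at depth 28
  add 0.0.0.0/6 -> H1 at depth 6
  ? 248.7.66.232  path d0:-→d1:-→d2:-→d3:-→d4:-→d5:-→d6:H3→d7:-→d8:-→d9:-→d10:-→d11:-→d12:-→d13:-→d14:-→d15:-→d16:H0→d17:-→d18:-→d19:-→d20:-→d21:-→d22:-→d23:-→d24:-→d25:-→d26:-→d27:-→d28:H2→d29:-→d30:-→d31:-→d32:H2  best=H2

== LOOKUPS ==
["H3","no-route","H0","H0","H0","H2","H0","H3","H1","H2"]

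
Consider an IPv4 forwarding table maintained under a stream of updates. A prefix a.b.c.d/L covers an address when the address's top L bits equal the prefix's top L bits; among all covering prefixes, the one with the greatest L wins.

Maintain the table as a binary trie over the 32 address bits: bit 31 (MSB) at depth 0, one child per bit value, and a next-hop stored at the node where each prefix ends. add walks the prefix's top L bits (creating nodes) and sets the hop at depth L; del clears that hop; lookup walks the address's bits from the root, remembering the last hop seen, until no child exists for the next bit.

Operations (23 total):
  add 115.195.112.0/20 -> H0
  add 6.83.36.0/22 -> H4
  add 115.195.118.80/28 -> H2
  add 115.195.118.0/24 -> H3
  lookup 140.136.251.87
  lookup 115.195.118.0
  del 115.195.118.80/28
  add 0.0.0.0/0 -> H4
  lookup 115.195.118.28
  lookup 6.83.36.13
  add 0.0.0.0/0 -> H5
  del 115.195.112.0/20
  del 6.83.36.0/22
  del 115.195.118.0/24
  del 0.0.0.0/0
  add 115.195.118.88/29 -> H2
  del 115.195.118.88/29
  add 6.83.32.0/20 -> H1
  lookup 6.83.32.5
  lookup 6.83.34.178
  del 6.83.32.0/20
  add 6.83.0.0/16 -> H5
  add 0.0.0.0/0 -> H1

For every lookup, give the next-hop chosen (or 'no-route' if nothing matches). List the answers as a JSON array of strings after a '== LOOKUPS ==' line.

Trace:
  + 115.195.112.0/20 (H0) depth=20
  + 6.83.36.0/22 (H4) depth=22
  + 115.195.118.80/28 (H2) depth=28
  + 115.195.118.0/24 (H3) depth=24
  Q 140.136.251.87: descend ε ; hops seen [∅] ; pick no-route
  Q 115.195.118.0: descend 0111001111000011011101100 ; hops seen [H0,H3] ; pick H3
  - 115.195.118.80/28 clear@28
  + 0.0.0.0/0 (H4) depth=0
  Q 115.195.118.28: descend 0111001111000011011101100 ; hops seen [H4,H0,H3] ; pick H3
  Q 6.83.36.13: descend 0000011001010011001001 ; hops seen [H4,H4] ; pick H4
  + 0.0.0.0/0 (H5) depth=0
  - 115.195.112.0/20 clear@20
  - 6.83.36.0/22 clear@22
  - 115.195.118.0/24 clear@24
  - 0.0.0.0/0 clear@0
  + 115.195.118.88/29 (H2) depth=29
  - 115.195.118.88/29 clear@29
  + 6.83.32.0/20 (H1) depth=20
  Q 6.83.32.5: descend 000001100101001100100 ; hops seen [H1] ; pick H1
  Q 6.83.34.178: descend 000001100101001100100 ; hops seen [H1] ; pick H1
  - 6.83.32.0/20 clear@20
  + 6.83.0.0/16 (H5) depth=16
  + 0.0.0.0/0 (H1) depth=0

== LOOKUPS ==
["no-route","H3","H3","H4","H1","H1"]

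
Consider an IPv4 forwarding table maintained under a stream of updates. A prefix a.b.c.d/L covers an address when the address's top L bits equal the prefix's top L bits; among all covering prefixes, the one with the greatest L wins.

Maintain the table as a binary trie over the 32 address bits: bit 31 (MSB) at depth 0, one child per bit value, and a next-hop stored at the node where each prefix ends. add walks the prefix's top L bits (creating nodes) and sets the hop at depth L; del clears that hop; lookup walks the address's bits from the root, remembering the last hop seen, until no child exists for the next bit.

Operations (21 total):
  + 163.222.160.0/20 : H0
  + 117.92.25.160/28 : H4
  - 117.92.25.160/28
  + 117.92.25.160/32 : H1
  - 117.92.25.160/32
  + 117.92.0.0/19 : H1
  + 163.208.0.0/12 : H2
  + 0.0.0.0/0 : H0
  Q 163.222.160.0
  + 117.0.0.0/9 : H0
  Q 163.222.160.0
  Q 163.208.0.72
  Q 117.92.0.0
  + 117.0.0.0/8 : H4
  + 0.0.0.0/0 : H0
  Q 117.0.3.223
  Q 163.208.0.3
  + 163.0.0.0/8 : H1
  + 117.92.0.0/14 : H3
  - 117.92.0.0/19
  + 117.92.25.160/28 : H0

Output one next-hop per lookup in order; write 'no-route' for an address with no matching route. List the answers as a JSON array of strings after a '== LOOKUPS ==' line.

Process each operation:
  + 163.222.160.0/20 (H0) depth=20
  + 117.92.25.160/28 (H4) depth=28
  - 117.92.25.160/28 clear@28
  + 117.92.25.160/32 (H1) depth=32
  - 117.92.25.160/32 clear@32
  + 117.92.0.0/19 (H1) depth=19
  + 163.208.0.0/12 (H2) depth=12
  + 0.0.0.0/0 (H0) depth=0
  Q 163.222.160.0: descend 10100011110111101010 ; hops seen [H0,H2,H0] ; pick H0
  + 117.0.0.0/9 (H0) depth=9
  Q 163.222.160.0: descend 10100011110111101010 ; hops seen [H0,H2,H0] ; pick H0
  Q 163.208.0.72: descend 101000111101 ; hops seen [H0,H2] ; pick H2
  Q 117.92.0.0: descend 0111010101011100000 ; hops seen [H0,H0,H1] ; pick H1
  + 117.0.0.0/8 (H4) depth=8
  + 0.0.0.0/0 (H0) depth=0
  Q 117.0.3.223: descend 011101010 ; hops seen [H0,H4,H0] ; pick H0
  Q 163.208.0.3: descend 101000111101 ; hops seen [H0,H2] ; pick H2
  + 163.0.0.0/8 (H1) depth=8
  + 117.92.0.0/14 (H3) depth=14
  - 117.92.0.0/19 clear@19
  + 117.92.25.160/28 (H0) depth=28

== LOOKUPS ==
["H0","H0","H2","H1","H0","H2"]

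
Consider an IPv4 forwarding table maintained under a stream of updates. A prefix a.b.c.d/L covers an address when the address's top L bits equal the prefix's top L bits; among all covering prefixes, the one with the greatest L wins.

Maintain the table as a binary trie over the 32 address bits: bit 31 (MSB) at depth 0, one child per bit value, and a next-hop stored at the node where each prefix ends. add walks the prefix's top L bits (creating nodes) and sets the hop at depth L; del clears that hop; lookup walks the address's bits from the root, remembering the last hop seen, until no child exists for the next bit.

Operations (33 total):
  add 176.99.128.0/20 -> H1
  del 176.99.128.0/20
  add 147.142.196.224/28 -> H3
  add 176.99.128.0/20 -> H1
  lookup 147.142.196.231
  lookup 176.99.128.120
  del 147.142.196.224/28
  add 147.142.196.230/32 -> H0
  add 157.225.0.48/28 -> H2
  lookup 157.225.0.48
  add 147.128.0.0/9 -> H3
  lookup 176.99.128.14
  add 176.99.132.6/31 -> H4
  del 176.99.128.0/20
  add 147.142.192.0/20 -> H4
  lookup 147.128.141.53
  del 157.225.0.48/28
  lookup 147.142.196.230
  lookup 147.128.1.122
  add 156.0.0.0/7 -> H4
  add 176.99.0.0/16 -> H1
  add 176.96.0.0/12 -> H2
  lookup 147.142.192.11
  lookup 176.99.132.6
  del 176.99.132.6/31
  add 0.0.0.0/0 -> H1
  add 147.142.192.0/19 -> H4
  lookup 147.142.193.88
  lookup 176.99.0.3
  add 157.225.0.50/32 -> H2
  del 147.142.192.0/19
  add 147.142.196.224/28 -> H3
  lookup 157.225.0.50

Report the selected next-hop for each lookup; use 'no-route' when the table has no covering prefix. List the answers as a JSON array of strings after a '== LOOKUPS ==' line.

Process each operation:
  + 176.99.128.0/20 (H1) depth=20
  - 176.99.128.0/20 clear@20
  + 147.142.196.224/28 (H3) depth=28
  + 176.99.128.0/20 (H1) depth=20
  Q 147.142.196.231: descend 1001001110001110110001001110 ; hops seen [H3] ; pick H3
  Q 176.99.128.120: descend 10110000011000111000 ; hops seen [H1] ; pick H1
  - 147.142.196.224/28 clear@28
  + 147.142.196.230/32 (H0) depth=32
  + 157.225.0.48/28 (H2) depth=28
  Q 157.225.0.48: descend 1001110111100001000000000011 ; hops seen [H2] ; pick H2
  + 147.128.0.0/9 (H3) depth=9
  Q 176.99.128.14: descend 10110000011000111000 ; hops seen [H1] ; pick H1
  + 176.99.132.6/31 (H4) depth=31
  - 176.99.128.0/20 clear@20
  + 147.142.192.0/20 (H4) depth=20
  Q 147.128.141.53: descend 100100111000 ; hops seen [H3] ; pick H3
  - 157.225.0.48/28 clear@28
  Q 147.142.196.230: descend 10010011100011101100010011100110 ; hops seen [H3,H4,H0] ; pick H0
  Q 147.128.1.122: descend 100100111000 ; hops seen [H3] ; pick H3
  + 156.0.0.0/7 (H4) depth=7
  + 176.99.0.0/16 (H1) depth=16
  + 176.96.0.0/12 (H2) depth=12
  Q 147.142.192.11: descend 100100111000111011000 ; hops seen [H3,H4] ; pick H4
  Q 176.99.132.6: descend 1011000001100011100001000000011 ; hops seen [H2,H1,H4] ; pick H4
  - 176.99.132.6/31 clear@31
  + 0.0.0.0/0 (H1) depth=0
  + 147.142.192.0/19 (H4) depth=19
  Q 147.142.193.88: descend 100100111000111011000 ; hops seen [H1,H3,H4,H4] ; pick H4
  Q 176.99.0.3: descend 1011000001100011 ; hops seen [H1,H2,H1] ; pick H1
  + 157.225.0.50/32 (H2) depth=32
  - 147.142.192.0/19 clear@19
  + 147.142.196.224/28 (H3) depth=28
  Q 157.225.0.50: descend 10011101111000010000000000110010 ; hops seen [H1,H4,H2] ; pick H2

== LOOKUPS ==
["H3","H1","H2","H1","H3","H0","H3","H4","H4","H4","H1","H2"]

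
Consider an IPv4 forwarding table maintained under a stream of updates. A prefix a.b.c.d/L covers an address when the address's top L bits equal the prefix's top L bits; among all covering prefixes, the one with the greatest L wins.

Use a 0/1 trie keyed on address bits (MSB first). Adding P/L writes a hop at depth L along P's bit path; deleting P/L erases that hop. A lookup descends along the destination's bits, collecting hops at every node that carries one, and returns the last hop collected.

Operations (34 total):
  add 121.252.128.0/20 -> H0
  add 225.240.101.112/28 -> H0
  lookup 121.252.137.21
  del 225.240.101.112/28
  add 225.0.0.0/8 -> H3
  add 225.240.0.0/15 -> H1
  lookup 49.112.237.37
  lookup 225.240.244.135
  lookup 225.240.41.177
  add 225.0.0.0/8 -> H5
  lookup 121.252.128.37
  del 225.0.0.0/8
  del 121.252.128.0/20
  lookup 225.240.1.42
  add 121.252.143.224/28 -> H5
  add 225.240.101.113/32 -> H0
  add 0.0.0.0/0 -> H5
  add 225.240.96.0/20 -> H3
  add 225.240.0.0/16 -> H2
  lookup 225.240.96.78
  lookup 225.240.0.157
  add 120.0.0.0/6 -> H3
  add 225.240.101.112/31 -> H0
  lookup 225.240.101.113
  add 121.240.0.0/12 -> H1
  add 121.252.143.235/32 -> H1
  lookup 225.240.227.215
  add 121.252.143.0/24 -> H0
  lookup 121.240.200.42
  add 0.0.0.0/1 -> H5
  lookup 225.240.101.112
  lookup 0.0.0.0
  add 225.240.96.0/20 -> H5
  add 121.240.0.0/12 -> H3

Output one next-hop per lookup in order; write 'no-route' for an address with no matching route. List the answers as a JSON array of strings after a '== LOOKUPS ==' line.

Process each operation:
  add 121.252.128.0/20 -> H0 at depth 20
  add 225.240.101.112/28 -> H0 at depth 28
  Q 121.252.137.21: descend 01111001111111001000 ; hops seen [H0] ; pick H0
  del 225.240.101.112/28 (clear depth 28)
  add 225.0.0.0/8 -> H3 at depth 8
  add 225.240.0.0/15 -> H1 at depth 15
  Q 49.112.237.37: descend 0 ; hops seen [∅] ; pick no-route
  Q 225.240.244.135: descend 1110000111110000 ; hops seen [H3,H1] ; pick H1
  Q 225.240.41.177: descend 11100001111100000 ; hops seen [H3,H1] ; pick H1
  add 225.0.0.0/8 -> H5 at depth 8
  Q 121.252.128.37: descend 01111001111111001000 ; hops seen [H0] ; pick H0
  del 225.0.0.0/8 (clear depth 8)
  del 121.252.128.0/20 (clear depth 20)
  Q 225.240.1.42: descend 11100001111100000 ; hops seen [H1] ; pick H1
  add 121.252.143.224/28 -> H5 at depth 28
  add 225.240.101.113/32 -> H0 at depth 32
  add 0.0.0.0/0 -> H5 at depth 0
  add 225.240.96.0/20 -> H3 at depth 20
  add 225.240.0.0/16 -> H2 at depth 16
  Q 225.240.96.78: descend 111000011111000001100 ; hops seen [H5,H1,H2,H3] ; pick H3
  Q 225.240.0.157: descend 11100001111100000 ; hops seen [H5,H1,H2] ; pick H2
  add 120.0.0.0/6 -> H3 at depth 6
  add 225.240.101.112/31 -> H0 at depth 31
  Q 225.240.101.113: descend 11100001111100000110010101110001 ; hops seen [H5,H1,H2,H3,H0,H0] ; pick H0
  add 121.240.0.0/12 -> H1 at depth 12
  add 121.252.143.235/32 -> H1 at depth 32
  Q 225.240.227.215: descend 1110000111110000 ; hops seen [H5,H1,H2] ; pick H2
  add 121.252.143.0/24 -> H0 at depth 24
  Q 121.240.200.42: descend 011110011111 ; hops seen [H5,H3,H1] ; pick H1
  add 0.0.0.0/1 -> H5 at depth 1
  Q 225.240.101.112: descend 1110000111110000011001010111000 ; hops seen [H5,H1,H2,H3,H0] ; pick H0
  Q 0.0.0.0: descend 0 ; hops seen [H5,H5] ; pick H5
  add 225.240.96.0/20 -> H5 at depth 20
  add 121.240.0.0/12 -> H3 at depth 12

== LOOKUPS ==
["H0","no-route","H1","H1","H0","H1","H3","H2","H0","H2","H1","H0","H5"]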